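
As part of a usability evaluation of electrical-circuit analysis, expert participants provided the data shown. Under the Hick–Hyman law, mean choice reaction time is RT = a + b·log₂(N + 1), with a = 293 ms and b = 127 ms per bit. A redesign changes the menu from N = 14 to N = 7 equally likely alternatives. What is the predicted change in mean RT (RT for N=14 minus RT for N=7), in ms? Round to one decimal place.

RT(14) = 293 + 127·log₂(15) = 293 + 127·3.9069 = 789.1763 ms.
RT(7) = 293 + 127·log₂(8) = 293 + 127·3.0000 = 674.0000 ms.
Difference = 789.1763 − 674.0000 = 115.1763 ≈ 115.2 ms.

115.2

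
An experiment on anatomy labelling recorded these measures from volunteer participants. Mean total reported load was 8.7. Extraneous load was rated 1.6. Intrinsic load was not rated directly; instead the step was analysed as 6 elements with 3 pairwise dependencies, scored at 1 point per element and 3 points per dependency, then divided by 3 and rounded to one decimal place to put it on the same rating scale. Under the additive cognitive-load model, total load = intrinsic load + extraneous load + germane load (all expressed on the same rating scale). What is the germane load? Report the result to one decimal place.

Intrinsic (element-interactivity): (6 × 1 + 3 × 3) / 3 = 15 / 3 = 5.0000 → 5.0.
germane load = total − intrinsic − extraneous
             = 8.7 − 5.0 − 1.6 = 2.1.

2.1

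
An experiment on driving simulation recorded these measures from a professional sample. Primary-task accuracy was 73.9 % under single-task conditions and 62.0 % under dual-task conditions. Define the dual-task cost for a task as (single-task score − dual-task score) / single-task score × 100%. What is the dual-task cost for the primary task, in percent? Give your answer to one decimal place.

16.1

Cost = (73.9 − 62.0) / 73.9 × 100%
     = 11.9000 / 73.9 × 100% = 16.1028%.
≈ 16.1%.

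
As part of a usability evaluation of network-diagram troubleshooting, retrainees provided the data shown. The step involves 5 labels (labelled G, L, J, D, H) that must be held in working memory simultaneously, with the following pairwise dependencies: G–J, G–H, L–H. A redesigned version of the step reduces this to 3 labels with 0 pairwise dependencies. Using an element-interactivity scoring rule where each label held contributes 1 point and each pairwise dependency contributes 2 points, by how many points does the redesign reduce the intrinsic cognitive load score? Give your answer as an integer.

Original: 5 × 1 + 3 × 2 = 5 + 6 = 11.
Redesigned: 3 × 1 + 0 × 2 = 3 + 0 = 3.
Reduction = 11 − 3 = 8.

8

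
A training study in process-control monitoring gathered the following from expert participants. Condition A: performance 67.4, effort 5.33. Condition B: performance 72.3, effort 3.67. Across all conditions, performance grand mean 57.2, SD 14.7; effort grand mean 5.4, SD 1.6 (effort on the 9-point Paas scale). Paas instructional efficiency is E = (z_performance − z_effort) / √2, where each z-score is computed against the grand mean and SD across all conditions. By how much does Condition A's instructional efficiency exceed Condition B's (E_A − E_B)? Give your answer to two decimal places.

Condition A: z_P = (67.4 − 57.2)/14.7 = 0.6939; z_E = (5.33 − 5.4)/1.6 = -0.0438; E_A = (0.6939 − (-0.0438))/√2 = 0.5216.
Condition B: z_P = (72.3 − 57.2)/14.7 = 1.0272; z_E = (3.67 − 5.4)/1.6 = -1.0813; E_B = (1.0272 − (-1.0813))/√2 = 1.4909.
E_A − E_B = 0.5216 − 1.4909 = -0.9693 ≈ -0.97.

-0.97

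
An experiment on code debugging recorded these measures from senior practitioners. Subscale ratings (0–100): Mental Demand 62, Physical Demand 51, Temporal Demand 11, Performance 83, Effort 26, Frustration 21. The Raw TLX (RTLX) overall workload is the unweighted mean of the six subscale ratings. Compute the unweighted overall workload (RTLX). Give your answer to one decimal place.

42.3

Sum of ratings = 62 + 51 + 11 + 83 + 26 + 21 = 254.
RTLX = 254 / 6 = 42.3333 ≈ 42.3.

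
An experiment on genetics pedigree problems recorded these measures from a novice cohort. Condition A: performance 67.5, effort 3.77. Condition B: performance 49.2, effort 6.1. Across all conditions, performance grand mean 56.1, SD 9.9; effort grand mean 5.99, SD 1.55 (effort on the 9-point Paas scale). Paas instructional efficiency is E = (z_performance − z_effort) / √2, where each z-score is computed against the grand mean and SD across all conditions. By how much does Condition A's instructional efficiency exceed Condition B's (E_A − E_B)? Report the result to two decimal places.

2.37

Condition A: z_P = (67.5 − 56.1)/9.9 = 1.1515; z_E = (3.77 − 5.99)/1.55 = -1.4323; E_A = (1.1515 − (-1.4323))/√2 = 1.8270.
Condition B: z_P = (49.2 − 56.1)/9.9 = -0.6970; z_E = (6.1 − 5.99)/1.55 = 0.0710; E_B = (-0.6970 − 0.0710)/√2 = -0.5431.
E_A − E_B = 1.8270 − (-0.5431) = 2.3701 ≈ 2.37.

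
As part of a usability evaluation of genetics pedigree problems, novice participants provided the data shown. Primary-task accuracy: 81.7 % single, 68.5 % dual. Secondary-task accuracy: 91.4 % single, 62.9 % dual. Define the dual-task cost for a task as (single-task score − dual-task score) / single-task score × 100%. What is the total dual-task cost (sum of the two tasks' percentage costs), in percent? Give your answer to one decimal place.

47.3

Primary cost = (81.7 − 68.5) / 81.7 × 100% = 16.1567%.
Secondary cost = (91.4 − 62.9) / 91.4 × 100% = 31.1816%.
Total = 16.1567% + 31.1816% = 47.3383% ≈ 47.3%.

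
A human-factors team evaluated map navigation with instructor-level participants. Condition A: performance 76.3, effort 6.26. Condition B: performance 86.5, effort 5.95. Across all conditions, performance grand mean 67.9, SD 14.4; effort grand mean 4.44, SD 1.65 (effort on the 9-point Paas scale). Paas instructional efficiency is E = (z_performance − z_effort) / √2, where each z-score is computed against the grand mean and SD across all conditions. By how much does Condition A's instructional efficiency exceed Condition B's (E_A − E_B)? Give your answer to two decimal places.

Condition A: z_P = (76.3 − 67.9)/14.4 = 0.5833; z_E = (6.26 − 4.44)/1.65 = 1.1030; E_A = (0.5833 − 1.1030)/√2 = -0.3675.
Condition B: z_P = (86.5 − 67.9)/14.4 = 1.2917; z_E = (5.95 − 4.44)/1.65 = 0.9152; E_B = (1.2917 − 0.9152)/√2 = 0.2662.
E_A − E_B = -0.3675 − 0.2662 = -0.6337 ≈ -0.63.

-0.63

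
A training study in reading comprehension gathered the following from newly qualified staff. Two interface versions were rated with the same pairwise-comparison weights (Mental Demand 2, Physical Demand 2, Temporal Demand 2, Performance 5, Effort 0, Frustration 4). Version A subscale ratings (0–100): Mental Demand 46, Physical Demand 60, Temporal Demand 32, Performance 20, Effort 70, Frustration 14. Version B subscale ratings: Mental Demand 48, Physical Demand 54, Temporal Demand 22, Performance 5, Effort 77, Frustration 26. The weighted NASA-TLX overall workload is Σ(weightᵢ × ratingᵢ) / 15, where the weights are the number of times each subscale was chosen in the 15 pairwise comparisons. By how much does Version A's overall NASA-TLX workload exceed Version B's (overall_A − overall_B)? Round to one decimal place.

Version A weighted sum = 2·46 + 2·60 + 2·32 + 5·20 + 0·70 + 4·14 = 92 + 120 + 64 + 100 + 0 + 56 = 432; overall_A = 432/15 = 28.8000.
Version B weighted sum = 2·48 + 2·54 + 2·22 + 5·5 + 0·77 + 4·26 = 96 + 108 + 44 + 25 + 0 + 104 = 377; overall_B = 377/15 = 25.1333.
Difference = 28.8000 − 25.1333 = 3.6667 ≈ 3.7.

3.7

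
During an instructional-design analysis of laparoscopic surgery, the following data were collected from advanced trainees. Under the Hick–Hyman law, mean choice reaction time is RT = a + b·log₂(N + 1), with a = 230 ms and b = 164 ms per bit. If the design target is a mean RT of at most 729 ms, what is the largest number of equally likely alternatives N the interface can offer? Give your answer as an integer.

Set 230 + 164·log₂(N + 1) ≤ 729.
log₂(N + 1) ≤ (729 − 230) / 164 = 3.0427.
N + 1 ≤ 2^3.0427 = 8.2403.
N ≤ 7.2403, so the largest integer N is 7.

7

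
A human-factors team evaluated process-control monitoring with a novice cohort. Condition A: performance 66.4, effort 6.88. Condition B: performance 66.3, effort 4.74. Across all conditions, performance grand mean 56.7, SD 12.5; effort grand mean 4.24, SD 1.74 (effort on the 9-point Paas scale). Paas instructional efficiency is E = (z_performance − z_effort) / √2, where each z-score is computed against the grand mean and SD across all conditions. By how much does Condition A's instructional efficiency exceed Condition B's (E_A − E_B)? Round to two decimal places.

Condition A: z_P = (66.4 − 56.7)/12.5 = 0.7760; z_E = (6.88 − 4.24)/1.74 = 1.5172; E_A = (0.7760 − 1.5172)/√2 = -0.5241.
Condition B: z_P = (66.3 − 56.7)/12.5 = 0.7680; z_E = (4.74 − 4.24)/1.74 = 0.2874; E_B = (0.7680 − 0.2874)/√2 = 0.3398.
E_A − E_B = -0.5241 − 0.3398 = -0.8639 ≈ -0.86.

-0.86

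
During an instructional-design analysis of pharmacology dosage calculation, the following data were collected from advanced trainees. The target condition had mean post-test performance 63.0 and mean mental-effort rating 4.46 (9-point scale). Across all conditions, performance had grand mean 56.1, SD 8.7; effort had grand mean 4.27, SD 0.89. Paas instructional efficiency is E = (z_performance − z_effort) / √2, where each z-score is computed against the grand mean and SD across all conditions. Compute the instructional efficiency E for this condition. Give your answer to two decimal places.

0.41

z_performance = (63.0 − 56.1) / 8.7 = 6.9000 / 8.7 = 0.7931.
z_effort = (4.46 − 4.27) / 0.89 = 0.1900 / 0.89 = 0.2135.
z_P − z_E = 0.7931 − 0.2135 = 0.5796.
E = 0.5796 / √2 = 0.5796 / 1.41421 = 0.4098 ≈ 0.41.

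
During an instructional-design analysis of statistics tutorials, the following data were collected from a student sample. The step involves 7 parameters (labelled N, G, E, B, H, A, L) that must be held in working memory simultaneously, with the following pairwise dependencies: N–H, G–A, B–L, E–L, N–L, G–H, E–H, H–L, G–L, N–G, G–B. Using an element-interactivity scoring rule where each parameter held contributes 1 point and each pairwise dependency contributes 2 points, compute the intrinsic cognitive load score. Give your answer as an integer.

Count of parameters held simultaneously: 7.
Count of pairwise dependencies listed: 11.
Element contribution: 7 × 1 = 7.
Interaction contribution: 11 × 2 = 22.
Intrinsic load = 7 + 22 = 29.

29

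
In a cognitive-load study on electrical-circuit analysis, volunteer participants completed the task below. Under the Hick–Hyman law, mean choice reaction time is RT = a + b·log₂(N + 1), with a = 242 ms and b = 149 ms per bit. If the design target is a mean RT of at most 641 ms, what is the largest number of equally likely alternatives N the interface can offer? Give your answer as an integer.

Set 242 + 149·log₂(N + 1) ≤ 641.
log₂(N + 1) ≤ (641 − 242) / 149 = 2.6779.
N + 1 ≤ 2^2.6779 = 6.3992.
N ≤ 5.3992, so the largest integer N is 5.

5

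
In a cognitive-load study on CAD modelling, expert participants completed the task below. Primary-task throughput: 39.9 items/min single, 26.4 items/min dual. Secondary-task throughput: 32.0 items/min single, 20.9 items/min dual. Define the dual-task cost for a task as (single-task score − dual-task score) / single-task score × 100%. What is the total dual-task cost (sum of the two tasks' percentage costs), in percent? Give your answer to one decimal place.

Primary cost = (39.9 − 26.4) / 39.9 × 100% = 33.8346%.
Secondary cost = (32.0 − 20.9) / 32.0 × 100% = 34.6875%.
Total = 33.8346% + 34.6875% = 68.5221% ≈ 68.5%.

68.5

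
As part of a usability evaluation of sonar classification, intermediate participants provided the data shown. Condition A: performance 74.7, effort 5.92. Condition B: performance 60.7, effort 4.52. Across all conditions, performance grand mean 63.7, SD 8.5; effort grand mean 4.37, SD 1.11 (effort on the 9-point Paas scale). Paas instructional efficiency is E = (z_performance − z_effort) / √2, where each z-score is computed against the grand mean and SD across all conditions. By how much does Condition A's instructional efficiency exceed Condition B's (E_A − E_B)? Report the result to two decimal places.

0.27

Condition A: z_P = (74.7 − 63.7)/8.5 = 1.2941; z_E = (5.92 − 4.37)/1.11 = 1.3964; E_A = (1.2941 − 1.3964)/√2 = -0.0723.
Condition B: z_P = (60.7 − 63.7)/8.5 = -0.3529; z_E = (4.52 − 4.37)/1.11 = 0.1351; E_B = (-0.3529 − 0.1351)/√2 = -0.3451.
E_A − E_B = -0.0723 − (-0.3451) = 0.2728 ≈ 0.27.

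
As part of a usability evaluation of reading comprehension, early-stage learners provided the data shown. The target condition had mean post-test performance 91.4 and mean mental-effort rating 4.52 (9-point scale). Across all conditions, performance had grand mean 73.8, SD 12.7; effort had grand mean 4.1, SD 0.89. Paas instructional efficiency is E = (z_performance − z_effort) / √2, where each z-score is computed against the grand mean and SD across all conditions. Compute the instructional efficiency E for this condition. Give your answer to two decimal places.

z_performance = (91.4 − 73.8) / 12.7 = 17.6000 / 12.7 = 1.3858.
z_effort = (4.52 − 4.1) / 0.89 = 0.4200 / 0.89 = 0.4719.
z_P − z_E = 1.3858 − 0.4719 = 0.9139.
E = 0.9139 / √2 = 0.9139 / 1.41421 = 0.6462 ≈ 0.65.

0.65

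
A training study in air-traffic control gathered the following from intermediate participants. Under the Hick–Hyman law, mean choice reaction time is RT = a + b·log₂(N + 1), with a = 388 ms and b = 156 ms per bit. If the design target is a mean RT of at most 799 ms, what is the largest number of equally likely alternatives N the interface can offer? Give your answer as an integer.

5

Set 388 + 156·log₂(N + 1) ≤ 799.
log₂(N + 1) ≤ (799 − 388) / 156 = 2.6346.
N + 1 ≤ 2^2.6346 = 6.2100.
N ≤ 5.2100, so the largest integer N is 5.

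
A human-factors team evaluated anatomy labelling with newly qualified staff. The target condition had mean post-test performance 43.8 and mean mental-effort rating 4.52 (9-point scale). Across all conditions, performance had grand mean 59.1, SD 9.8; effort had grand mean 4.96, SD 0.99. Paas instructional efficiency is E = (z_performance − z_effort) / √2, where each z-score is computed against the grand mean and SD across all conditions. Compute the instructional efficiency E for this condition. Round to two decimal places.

-0.79

z_performance = (43.8 − 59.1) / 9.8 = -15.3000 / 9.8 = -1.5612.
z_effort = (4.52 − 4.96) / 0.99 = -0.4400 / 0.99 = -0.4444.
z_P − z_E = -1.5612 − (-0.4444) = -1.1168.
E = -1.1168 / √2 = -1.1168 / 1.41421 = -0.7897 ≈ -0.79.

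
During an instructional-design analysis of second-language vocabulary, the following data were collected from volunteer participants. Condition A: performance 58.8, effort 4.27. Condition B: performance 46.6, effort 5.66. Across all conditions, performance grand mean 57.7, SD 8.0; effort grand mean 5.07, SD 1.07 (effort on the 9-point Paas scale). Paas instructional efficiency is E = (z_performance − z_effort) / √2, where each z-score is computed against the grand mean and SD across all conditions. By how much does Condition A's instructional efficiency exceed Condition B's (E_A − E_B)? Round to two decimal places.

Condition A: z_P = (58.8 − 57.7)/8.0 = 0.1375; z_E = (4.27 − 5.07)/1.07 = -0.7477; E_A = (0.1375 − (-0.7477))/√2 = 0.6259.
Condition B: z_P = (46.6 − 57.7)/8.0 = -1.3875; z_E = (5.66 − 5.07)/1.07 = 0.5514; E_B = (-1.3875 − 0.5514)/√2 = -1.3710.
E_A − E_B = 0.6259 − (-1.3710) = 1.9969 ≈ 2.00.

2.00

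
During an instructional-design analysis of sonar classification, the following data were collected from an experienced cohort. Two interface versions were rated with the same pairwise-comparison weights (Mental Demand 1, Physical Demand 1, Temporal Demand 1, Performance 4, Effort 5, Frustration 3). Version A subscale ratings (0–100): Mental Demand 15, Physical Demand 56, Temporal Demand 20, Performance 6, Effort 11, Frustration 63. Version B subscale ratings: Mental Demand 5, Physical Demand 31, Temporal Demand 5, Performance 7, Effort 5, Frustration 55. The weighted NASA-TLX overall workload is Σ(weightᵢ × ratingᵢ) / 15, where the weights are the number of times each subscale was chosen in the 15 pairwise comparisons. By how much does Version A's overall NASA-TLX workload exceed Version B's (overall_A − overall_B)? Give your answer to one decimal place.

6.7

Version A weighted sum = 1·15 + 1·56 + 1·20 + 4·6 + 5·11 + 3·63 = 15 + 56 + 20 + 24 + 55 + 189 = 359; overall_A = 359/15 = 23.9333.
Version B weighted sum = 1·5 + 1·31 + 1·5 + 4·7 + 5·5 + 3·55 = 5 + 31 + 5 + 28 + 25 + 165 = 259; overall_B = 259/15 = 17.2667.
Difference = 23.9333 − 17.2667 = 6.6666 ≈ 6.7.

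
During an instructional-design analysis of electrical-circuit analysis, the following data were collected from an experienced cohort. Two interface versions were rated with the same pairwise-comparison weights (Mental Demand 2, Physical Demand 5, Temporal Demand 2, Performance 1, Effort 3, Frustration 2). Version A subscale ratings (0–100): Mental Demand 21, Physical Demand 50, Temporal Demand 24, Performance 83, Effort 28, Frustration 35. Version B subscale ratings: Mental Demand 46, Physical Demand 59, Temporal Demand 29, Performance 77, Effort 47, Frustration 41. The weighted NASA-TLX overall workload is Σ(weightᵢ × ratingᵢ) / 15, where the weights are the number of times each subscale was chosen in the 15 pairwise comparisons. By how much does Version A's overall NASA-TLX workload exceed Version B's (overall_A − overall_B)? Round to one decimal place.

-11.2

Version A weighted sum = 2·21 + 5·50 + 2·24 + 1·83 + 3·28 + 2·35 = 42 + 250 + 48 + 83 + 84 + 70 = 577; overall_A = 577/15 = 38.4667.
Version B weighted sum = 2·46 + 5·59 + 2·29 + 1·77 + 3·47 + 2·41 = 92 + 295 + 58 + 77 + 141 + 82 = 745; overall_B = 745/15 = 49.6667.
Difference = 38.4667 − 49.6667 = -11.2000 ≈ -11.2.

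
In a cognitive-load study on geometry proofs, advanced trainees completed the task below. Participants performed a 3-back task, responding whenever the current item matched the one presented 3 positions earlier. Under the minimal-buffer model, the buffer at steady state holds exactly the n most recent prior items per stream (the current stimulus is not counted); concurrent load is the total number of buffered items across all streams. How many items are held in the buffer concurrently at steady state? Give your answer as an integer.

The buffer holds the 3 most recent prior items.
Steady-state concurrent load = 3 items.

3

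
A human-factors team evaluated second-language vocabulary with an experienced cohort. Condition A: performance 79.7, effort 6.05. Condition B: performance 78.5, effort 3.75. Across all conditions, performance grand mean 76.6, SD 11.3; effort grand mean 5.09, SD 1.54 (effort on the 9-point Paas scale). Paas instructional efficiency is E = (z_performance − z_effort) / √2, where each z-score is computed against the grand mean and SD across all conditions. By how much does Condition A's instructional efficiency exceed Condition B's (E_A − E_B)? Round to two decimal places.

Condition A: z_P = (79.7 − 76.6)/11.3 = 0.2743; z_E = (6.05 − 5.09)/1.54 = 0.6234; E_A = (0.2743 − 0.6234)/√2 = -0.2469.
Condition B: z_P = (78.5 − 76.6)/11.3 = 0.1681; z_E = (3.75 − 5.09)/1.54 = -0.8701; E_B = (0.1681 − (-0.8701))/√2 = 0.7341.
E_A − E_B = -0.2469 − 0.7341 = -0.9810 ≈ -0.98.

-0.98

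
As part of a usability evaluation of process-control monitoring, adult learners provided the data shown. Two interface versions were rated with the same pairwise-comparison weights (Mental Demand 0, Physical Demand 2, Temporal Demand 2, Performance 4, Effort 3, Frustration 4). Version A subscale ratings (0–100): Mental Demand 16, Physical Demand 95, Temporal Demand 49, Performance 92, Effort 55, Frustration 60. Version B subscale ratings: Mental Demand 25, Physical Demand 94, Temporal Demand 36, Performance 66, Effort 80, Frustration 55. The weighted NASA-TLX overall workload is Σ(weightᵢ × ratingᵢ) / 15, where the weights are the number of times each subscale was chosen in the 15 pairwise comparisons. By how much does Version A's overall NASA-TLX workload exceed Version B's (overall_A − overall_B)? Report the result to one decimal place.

Version A weighted sum = 0·16 + 2·95 + 2·49 + 4·92 + 3·55 + 4·60 = 0 + 190 + 98 + 368 + 165 + 240 = 1061; overall_A = 1061/15 = 70.7333.
Version B weighted sum = 0·25 + 2·94 + 2·36 + 4·66 + 3·80 + 4·55 = 0 + 188 + 72 + 264 + 240 + 220 = 984; overall_B = 984/15 = 65.6000.
Difference = 70.7333 − 65.6000 = 5.1333 ≈ 5.1.

5.1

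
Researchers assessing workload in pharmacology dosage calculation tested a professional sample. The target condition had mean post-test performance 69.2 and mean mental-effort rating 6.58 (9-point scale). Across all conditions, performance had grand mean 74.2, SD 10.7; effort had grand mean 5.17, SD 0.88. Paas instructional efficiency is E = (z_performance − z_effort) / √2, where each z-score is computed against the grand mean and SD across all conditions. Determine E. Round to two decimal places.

-1.46

z_performance = (69.2 − 74.2) / 10.7 = -5.0000 / 10.7 = -0.4673.
z_effort = (6.58 − 5.17) / 0.88 = 1.4100 / 0.88 = 1.6023.
z_P − z_E = -0.4673 − 1.6023 = -2.0696.
E = -2.0696 / √2 = -2.0696 / 1.41421 = -1.4634 ≈ -1.46.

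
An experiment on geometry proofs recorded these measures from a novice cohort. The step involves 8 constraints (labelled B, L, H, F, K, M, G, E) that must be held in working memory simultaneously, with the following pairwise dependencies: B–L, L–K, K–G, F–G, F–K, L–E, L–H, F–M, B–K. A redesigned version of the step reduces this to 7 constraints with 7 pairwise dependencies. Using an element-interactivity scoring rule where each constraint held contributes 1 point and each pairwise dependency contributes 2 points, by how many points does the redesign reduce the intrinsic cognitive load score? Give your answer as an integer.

Original: 8 × 1 + 9 × 2 = 8 + 18 = 26.
Redesigned: 7 × 1 + 7 × 2 = 7 + 14 = 21.
Reduction = 26 − 21 = 5.

5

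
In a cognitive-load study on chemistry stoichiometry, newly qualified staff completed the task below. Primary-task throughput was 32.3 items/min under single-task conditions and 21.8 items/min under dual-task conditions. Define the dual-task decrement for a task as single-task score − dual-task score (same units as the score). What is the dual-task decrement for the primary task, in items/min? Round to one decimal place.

10.5

Decrement = 32.3 − 21.8 = 10.5000 items/min ≈ 10.5 items/min.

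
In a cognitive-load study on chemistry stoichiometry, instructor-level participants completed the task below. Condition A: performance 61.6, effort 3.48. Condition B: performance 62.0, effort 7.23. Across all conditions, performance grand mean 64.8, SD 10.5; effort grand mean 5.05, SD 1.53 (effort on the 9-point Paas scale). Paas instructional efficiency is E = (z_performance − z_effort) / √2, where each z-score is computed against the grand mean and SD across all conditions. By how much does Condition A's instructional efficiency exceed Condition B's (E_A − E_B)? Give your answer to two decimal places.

Condition A: z_P = (61.6 − 64.8)/10.5 = -0.3048; z_E = (3.48 − 5.05)/1.53 = -1.0261; E_A = (-0.3048 − (-1.0261))/√2 = 0.5100.
Condition B: z_P = (62.0 − 64.8)/10.5 = -0.2667; z_E = (7.23 − 5.05)/1.53 = 1.4248; E_B = (-0.2667 − 1.4248)/√2 = -1.1961.
E_A − E_B = 0.5100 − (-1.1961) = 1.7061 ≈ 1.71.

1.71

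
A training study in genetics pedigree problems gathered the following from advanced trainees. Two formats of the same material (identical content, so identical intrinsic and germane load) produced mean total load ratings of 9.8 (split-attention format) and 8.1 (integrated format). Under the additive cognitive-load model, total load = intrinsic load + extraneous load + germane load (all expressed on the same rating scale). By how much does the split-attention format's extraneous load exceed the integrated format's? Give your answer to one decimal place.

1.7

Intrinsic and germane load are equal across formats, so the difference in total load equals the difference in extraneous load.
Extraneous-load difference = 9.8 − 8.1 = 1.7.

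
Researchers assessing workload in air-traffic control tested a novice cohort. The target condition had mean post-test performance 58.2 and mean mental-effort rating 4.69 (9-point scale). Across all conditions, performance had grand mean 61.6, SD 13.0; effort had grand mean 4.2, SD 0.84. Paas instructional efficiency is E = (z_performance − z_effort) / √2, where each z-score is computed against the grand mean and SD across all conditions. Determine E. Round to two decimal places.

-0.60

z_performance = (58.2 − 61.6) / 13.0 = -3.4000 / 13.0 = -0.2615.
z_effort = (4.69 − 4.2) / 0.84 = 0.4900 / 0.84 = 0.5833.
z_P − z_E = -0.2615 − 0.5833 = -0.8448.
E = -0.8448 / √2 = -0.8448 / 1.41421 = -0.5974 ≈ -0.60.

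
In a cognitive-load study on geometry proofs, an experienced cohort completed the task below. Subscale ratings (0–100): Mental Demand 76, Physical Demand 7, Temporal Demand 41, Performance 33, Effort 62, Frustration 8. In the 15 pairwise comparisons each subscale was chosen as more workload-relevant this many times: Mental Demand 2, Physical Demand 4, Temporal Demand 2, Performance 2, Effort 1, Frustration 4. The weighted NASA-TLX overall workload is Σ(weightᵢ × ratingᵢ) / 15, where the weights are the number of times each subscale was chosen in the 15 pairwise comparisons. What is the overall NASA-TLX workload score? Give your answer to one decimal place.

The tallies are the weights (they sum to 15).
Weighted sum = 2·76 + 4·7 + 2·41 + 2·33 + 1·62 + 4·8
            = 152 + 28 + 82 + 66 + 62 + 32 = 422.
Overall workload = 422 / 15 = 28.1333 ≈ 28.1.

28.1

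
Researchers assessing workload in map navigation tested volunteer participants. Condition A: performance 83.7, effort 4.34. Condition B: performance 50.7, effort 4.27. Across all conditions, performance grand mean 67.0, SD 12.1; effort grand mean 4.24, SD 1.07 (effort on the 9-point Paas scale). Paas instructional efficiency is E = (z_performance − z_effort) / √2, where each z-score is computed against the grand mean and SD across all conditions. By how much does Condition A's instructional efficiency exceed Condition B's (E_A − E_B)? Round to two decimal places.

1.88

Condition A: z_P = (83.7 − 67.0)/12.1 = 1.3802; z_E = (4.34 − 4.24)/1.07 = 0.0935; E_A = (1.3802 − 0.0935)/√2 = 0.9098.
Condition B: z_P = (50.7 − 67.0)/12.1 = -1.3471; z_E = (4.27 − 4.24)/1.07 = 0.0280; E_B = (-1.3471 − 0.0280)/√2 = -0.9723.
E_A − E_B = 0.9098 − (-0.9723) = 1.8821 ≈ 1.88.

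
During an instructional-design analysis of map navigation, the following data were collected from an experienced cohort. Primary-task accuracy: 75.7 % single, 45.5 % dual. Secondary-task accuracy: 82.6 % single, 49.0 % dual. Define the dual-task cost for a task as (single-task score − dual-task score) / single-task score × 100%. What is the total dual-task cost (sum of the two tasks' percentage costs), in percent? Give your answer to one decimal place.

Primary cost = (75.7 − 45.5) / 75.7 × 100% = 39.8943%.
Secondary cost = (82.6 − 49.0) / 82.6 × 100% = 40.6780%.
Total = 39.8943% + 40.6780% = 80.5723% ≈ 80.6%.

80.6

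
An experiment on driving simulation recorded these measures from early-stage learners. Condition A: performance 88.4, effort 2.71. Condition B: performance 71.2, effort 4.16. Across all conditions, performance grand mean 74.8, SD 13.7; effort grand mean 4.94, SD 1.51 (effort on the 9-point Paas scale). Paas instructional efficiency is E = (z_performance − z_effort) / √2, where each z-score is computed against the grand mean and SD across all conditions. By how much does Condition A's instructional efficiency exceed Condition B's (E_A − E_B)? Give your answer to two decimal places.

Condition A: z_P = (88.4 − 74.8)/13.7 = 0.9927; z_E = (2.71 − 4.94)/1.51 = -1.4768; E_A = (0.9927 − (-1.4768))/√2 = 1.7462.
Condition B: z_P = (71.2 − 74.8)/13.7 = -0.2628; z_E = (4.16 − 4.94)/1.51 = -0.5166; E_B = (-0.2628 − (-0.5166))/√2 = 0.1795.
E_A − E_B = 1.7462 − 0.1795 = 1.5667 ≈ 1.57.

1.57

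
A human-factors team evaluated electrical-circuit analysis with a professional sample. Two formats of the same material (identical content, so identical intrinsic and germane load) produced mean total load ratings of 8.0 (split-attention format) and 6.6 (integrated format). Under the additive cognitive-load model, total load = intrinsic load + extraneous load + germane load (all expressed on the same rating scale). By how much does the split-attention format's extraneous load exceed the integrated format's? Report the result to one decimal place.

1.4

Intrinsic and germane load are equal across formats, so the difference in total load equals the difference in extraneous load.
Extraneous-load difference = 8.0 − 6.6 = 1.4.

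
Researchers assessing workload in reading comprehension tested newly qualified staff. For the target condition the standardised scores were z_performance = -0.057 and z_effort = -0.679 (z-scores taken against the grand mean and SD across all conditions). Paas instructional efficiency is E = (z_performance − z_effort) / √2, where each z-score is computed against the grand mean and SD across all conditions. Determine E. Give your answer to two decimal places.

0.44

z_P − z_E = -0.057 − (-0.679) = 0.6220.
E = 0.6220 / √2 = 0.6220 / 1.41421 = 0.4398 ≈ 0.44.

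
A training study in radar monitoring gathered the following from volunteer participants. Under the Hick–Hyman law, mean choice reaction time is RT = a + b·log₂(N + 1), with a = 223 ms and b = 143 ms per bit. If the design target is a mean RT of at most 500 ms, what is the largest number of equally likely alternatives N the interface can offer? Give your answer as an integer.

2

Set 223 + 143·log₂(N + 1) ≤ 500.
log₂(N + 1) ≤ (500 − 223) / 143 = 1.9371.
N + 1 ≤ 2^1.9371 = 3.8294.
N ≤ 2.8294, so the largest integer N is 2.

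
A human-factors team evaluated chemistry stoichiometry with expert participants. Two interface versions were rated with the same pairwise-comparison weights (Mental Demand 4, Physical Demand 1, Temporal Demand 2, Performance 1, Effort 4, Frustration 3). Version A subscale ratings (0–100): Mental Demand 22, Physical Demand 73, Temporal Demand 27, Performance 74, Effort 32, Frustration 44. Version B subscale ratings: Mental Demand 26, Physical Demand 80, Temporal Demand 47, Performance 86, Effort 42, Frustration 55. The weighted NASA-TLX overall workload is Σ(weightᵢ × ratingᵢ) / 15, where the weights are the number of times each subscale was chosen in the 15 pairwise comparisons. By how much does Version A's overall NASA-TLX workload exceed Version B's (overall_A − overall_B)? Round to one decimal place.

-9.9

Version A weighted sum = 4·22 + 1·73 + 2·27 + 1·74 + 4·32 + 3·44 = 88 + 73 + 54 + 74 + 128 + 132 = 549; overall_A = 549/15 = 36.6000.
Version B weighted sum = 4·26 + 1·80 + 2·47 + 1·86 + 4·42 + 3·55 = 104 + 80 + 94 + 86 + 168 + 165 = 697; overall_B = 697/15 = 46.4667.
Difference = 36.6000 − 46.4667 = -9.8667 ≈ -9.9.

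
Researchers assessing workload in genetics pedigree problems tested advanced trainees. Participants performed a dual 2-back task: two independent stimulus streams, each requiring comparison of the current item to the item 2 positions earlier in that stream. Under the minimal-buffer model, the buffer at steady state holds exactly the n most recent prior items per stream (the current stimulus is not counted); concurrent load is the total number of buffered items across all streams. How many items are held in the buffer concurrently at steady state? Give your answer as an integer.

4

Each stream's buffer holds its 2 most recent prior items.
Two independent streams: 2 × 2 = 4 buffered items at steady state.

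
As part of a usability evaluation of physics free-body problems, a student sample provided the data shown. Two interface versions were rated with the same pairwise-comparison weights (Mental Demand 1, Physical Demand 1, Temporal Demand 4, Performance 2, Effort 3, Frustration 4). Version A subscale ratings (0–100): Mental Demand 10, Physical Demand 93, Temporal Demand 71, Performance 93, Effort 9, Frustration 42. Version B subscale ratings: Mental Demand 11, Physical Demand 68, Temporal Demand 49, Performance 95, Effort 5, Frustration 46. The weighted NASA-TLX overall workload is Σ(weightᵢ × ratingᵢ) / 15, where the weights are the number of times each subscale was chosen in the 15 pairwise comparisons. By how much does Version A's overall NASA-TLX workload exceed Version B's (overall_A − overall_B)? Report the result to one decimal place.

6.9

Version A weighted sum = 1·10 + 1·93 + 4·71 + 2·93 + 3·9 + 4·42 = 10 + 93 + 284 + 186 + 27 + 168 = 768; overall_A = 768/15 = 51.2000.
Version B weighted sum = 1·11 + 1·68 + 4·49 + 2·95 + 3·5 + 4·46 = 11 + 68 + 196 + 190 + 15 + 184 = 664; overall_B = 664/15 = 44.2667.
Difference = 51.2000 − 44.2667 = 6.9333 ≈ 6.9.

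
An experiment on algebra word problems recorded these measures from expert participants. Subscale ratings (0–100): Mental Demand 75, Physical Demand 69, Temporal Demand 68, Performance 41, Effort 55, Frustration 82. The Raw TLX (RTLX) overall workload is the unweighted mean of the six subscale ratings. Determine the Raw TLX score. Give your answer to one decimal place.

Sum of ratings = 75 + 69 + 68 + 41 + 55 + 82 = 390.
RTLX = 390 / 6 = 65.0000 ≈ 65.0.

65.0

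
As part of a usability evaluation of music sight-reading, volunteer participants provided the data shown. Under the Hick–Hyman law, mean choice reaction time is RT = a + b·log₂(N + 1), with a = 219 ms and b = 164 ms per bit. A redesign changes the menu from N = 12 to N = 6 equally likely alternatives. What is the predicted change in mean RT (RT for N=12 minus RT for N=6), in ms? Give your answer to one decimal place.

146.5

RT(12) = 219 + 164·log₂(13) = 219 + 164·3.7004 = 825.8656 ms.
RT(6) = 219 + 164·log₂(7) = 219 + 164·2.8074 = 679.4136 ms.
Difference = 825.8656 − 679.4136 = 146.4520 ≈ 146.5 ms.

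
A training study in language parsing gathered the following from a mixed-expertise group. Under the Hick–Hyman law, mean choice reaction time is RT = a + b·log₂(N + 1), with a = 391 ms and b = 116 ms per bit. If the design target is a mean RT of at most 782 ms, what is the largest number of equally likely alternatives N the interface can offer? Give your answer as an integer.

9

Set 391 + 116·log₂(N + 1) ≤ 782.
log₂(N + 1) ≤ (782 − 391) / 116 = 3.3707.
N + 1 ≤ 2^3.3707 = 10.3438.
N ≤ 9.3438, so the largest integer N is 9.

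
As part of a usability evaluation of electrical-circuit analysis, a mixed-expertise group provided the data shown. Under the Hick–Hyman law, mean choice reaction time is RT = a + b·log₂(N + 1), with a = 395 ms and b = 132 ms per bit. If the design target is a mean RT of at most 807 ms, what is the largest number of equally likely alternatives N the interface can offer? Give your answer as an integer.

Set 395 + 132·log₂(N + 1) ≤ 807.
log₂(N + 1) ≤ (807 − 395) / 132 = 3.1212.
N + 1 ≤ 2^3.1212 = 8.7011.
N ≤ 7.7011, so the largest integer N is 7.

7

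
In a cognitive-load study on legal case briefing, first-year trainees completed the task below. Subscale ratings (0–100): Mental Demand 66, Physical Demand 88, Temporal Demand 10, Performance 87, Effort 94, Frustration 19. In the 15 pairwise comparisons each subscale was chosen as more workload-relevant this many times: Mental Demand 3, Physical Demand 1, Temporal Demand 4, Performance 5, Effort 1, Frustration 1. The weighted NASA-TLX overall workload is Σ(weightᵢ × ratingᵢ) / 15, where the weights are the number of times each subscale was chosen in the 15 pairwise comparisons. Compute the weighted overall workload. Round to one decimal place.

58.3

The tallies are the weights (they sum to 15).
Weighted sum = 3·66 + 1·88 + 4·10 + 5·87 + 1·94 + 1·19
            = 198 + 88 + 40 + 435 + 94 + 19 = 874.
Overall workload = 874 / 15 = 58.2667 ≈ 58.3.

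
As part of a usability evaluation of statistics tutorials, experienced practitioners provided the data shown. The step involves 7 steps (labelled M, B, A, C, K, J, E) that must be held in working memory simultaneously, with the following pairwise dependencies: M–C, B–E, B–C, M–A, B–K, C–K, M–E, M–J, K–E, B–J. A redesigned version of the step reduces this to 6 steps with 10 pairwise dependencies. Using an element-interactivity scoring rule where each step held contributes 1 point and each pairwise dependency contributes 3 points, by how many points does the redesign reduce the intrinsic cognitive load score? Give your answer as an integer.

Original: 7 × 1 + 10 × 3 = 7 + 30 = 37.
Redesigned: 6 × 1 + 10 × 3 = 6 + 30 = 36.
Reduction = 37 − 36 = 1.

1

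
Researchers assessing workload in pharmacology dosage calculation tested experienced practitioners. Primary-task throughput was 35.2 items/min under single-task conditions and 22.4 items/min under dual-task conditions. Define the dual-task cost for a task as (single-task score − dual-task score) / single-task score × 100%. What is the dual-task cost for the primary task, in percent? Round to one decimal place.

Cost = (35.2 − 22.4) / 35.2 × 100%
     = 12.8000 / 35.2 × 100% = 36.3636%.
≈ 36.4%.

36.4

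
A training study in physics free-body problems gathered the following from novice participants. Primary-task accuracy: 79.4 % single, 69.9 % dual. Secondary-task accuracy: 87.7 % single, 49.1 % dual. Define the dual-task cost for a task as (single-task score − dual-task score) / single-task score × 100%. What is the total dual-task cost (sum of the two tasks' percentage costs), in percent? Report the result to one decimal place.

56.0

Primary cost = (79.4 − 69.9) / 79.4 × 100% = 11.9647%.
Secondary cost = (87.7 − 49.1) / 87.7 × 100% = 44.0137%.
Total = 11.9647% + 44.0137% = 55.9784% ≈ 56.0%.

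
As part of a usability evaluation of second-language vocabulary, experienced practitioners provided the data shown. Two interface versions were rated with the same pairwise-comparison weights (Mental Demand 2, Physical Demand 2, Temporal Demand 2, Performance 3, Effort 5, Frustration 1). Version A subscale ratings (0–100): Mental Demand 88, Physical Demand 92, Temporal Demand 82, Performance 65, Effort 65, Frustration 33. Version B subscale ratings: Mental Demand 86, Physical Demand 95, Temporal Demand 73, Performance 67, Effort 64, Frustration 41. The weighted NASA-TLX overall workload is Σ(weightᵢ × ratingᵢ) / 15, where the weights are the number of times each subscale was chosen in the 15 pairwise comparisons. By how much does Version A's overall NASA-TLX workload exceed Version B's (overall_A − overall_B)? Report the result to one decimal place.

Version A weighted sum = 2·88 + 2·92 + 2·82 + 3·65 + 5·65 + 1·33 = 176 + 184 + 164 + 195 + 325 + 33 = 1077; overall_A = 1077/15 = 71.8000.
Version B weighted sum = 2·86 + 2·95 + 2·73 + 3·67 + 5·64 + 1·41 = 172 + 190 + 146 + 201 + 320 + 41 = 1070; overall_B = 1070/15 = 71.3333.
Difference = 71.8000 − 71.3333 = 0.4667 ≈ 0.5.

0.5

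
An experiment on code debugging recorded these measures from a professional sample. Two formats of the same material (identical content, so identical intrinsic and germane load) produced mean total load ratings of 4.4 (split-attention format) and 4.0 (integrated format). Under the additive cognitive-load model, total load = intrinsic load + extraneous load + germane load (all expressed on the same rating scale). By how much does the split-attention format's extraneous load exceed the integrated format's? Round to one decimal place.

Intrinsic and germane load are equal across formats, so the difference in total load equals the difference in extraneous load.
Extraneous-load difference = 4.4 − 4.0 = 0.4.

0.4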